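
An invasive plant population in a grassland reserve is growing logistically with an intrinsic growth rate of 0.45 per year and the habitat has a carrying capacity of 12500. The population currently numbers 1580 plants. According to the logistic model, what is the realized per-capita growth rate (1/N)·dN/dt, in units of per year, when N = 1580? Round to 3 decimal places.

0.393 per year

(1/N)·dN/dt = r(1 − N/K) = 0.45 × (1 − 1580/12500).
= 0.45 × 0.8736 = 0.39312.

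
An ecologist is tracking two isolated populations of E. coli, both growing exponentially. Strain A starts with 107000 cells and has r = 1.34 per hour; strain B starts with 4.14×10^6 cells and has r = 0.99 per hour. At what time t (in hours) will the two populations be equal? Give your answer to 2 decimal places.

10.44 hours

Set 107000·e^(1.34t) = 4.14×10^6·e^(0.99t).
e^((1.34 − 0.99)t) = 4.14×10^6/107000 → e^(0.35·t) = 38.692.
0.35·t = ln(38.692) = 3.6556, so t = 3.6556/0.35 = 10.445.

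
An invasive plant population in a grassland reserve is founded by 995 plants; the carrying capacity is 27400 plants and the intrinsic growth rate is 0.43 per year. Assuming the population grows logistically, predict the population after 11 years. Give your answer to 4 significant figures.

22200 plants

A = (K − N₀)/N₀ = (27400 − 995)/995 = 26.538.
N(t) = K/(1 + A·e^(−rt)) = 27400/(1 + 26.538×e^(−0.43×11)).
e^(−4.73) = 0.0088265; denominator = 1 + 26.538×0.0088265 = 1.2342.
N = 27400/1.2342 = 22200.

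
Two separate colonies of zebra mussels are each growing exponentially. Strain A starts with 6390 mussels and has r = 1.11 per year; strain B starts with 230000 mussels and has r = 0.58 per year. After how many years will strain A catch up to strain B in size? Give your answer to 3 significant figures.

6.76 years

Set 6390·e^(1.11t) = 230000·e^(0.58t).
e^((1.11 − 0.58)t) = 230000/6390 → e^(0.53·t) = 35.994.
0.53·t = ln(35.994) = 3.5833, so t = 3.5833/0.53 = 6.761.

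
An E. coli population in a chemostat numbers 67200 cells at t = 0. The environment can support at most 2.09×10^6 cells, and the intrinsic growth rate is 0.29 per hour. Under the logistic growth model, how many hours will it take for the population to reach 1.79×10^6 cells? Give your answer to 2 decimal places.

17.90 hours

A = (K − N₀)/N₀ = (2.09×10^6 − 67200)/67200 = 30.101.
Solve 2.09×10^6/(1 + 30.101·e^(−0.29t)) = 1.79×10^6: 1 + 30.101·e^(−0.29t) = 1.1676, so e^(−0.29t) = 0.00556781.
−0.29·t = ln(0.00556781) = -5.1908, so t = 5.1908/0.29 = 17.899.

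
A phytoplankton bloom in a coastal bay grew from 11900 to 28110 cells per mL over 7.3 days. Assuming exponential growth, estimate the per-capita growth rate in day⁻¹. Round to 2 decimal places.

0.12 per day

From N(t) = N₀·e^(rt): e^(r·7.3) = 28110/11900 = 2.3622.
r·7.3 = ln(2.3622) = 0.85959, so r = 0.85959/7.3 = 0.11775.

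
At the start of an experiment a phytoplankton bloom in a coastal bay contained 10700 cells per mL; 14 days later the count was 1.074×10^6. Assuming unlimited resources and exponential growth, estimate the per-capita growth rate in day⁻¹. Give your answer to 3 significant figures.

0.329 per day

From N(t) = N₀·e^(rt): e^(r·14) = 1.074×10^6/10700 = 100.37.
r·14 = ln(100.37) = 4.6089, so r = 4.6089/14 = 0.32921.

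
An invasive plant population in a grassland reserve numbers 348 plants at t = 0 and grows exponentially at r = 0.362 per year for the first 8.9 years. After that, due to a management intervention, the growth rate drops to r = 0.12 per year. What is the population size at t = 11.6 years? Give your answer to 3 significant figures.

Phase 1: N(8.9) = 348·e^(0.362×8.9) = 348·e^3.222 = 8725.48.
Phase 2 runs for 11.6 − 8.9 = 2.7 years at r = 0.12.
N(11.6) = 8725.48·e^(0.12×2.7) = 8725.48·e^0.324 = 12064.3.

12100 plants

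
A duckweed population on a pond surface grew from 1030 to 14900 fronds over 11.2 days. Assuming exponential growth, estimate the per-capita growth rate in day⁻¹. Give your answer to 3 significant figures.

From N(t) = N₀·e^(rt): e^(r·11.2) = 14900/1030 = 14.466.
r·11.2 = ln(14.466) = 2.6718, so r = 2.6718/11.2 = 0.23855.

0.239 per day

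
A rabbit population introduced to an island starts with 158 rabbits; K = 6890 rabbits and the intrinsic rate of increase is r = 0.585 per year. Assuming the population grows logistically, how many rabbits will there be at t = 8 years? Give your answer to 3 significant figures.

4940 rabbits

A = (K − N₀)/N₀ = (6890 − 158)/158 = 42.608.
N(t) = K/(1 + A·e^(−rt)) = 6890/(1 + 42.608×e^(−0.585×8)).
e^(−4.68) = 0.009279; denominator = 1 + 42.608×0.009279 = 1.3954.
N = 6890/1.3954 = 4937.81.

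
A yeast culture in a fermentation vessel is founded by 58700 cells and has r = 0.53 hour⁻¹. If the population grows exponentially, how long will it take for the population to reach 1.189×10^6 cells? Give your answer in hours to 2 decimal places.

Set N₀·e^(rt) = 1.189×10^6: e^(0.53·t) = 1.189×10^6/58700 = 20.256.
0.53·t = ln(20.256) = 3.0084, so t = 3.0084/0.53 = 5.6763.

5.68 hours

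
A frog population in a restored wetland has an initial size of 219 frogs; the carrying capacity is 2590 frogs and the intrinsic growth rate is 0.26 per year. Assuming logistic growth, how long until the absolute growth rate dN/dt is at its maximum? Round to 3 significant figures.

Logistic growth is fastest at N = K/2 = 1295.
A = (K − N₀)/N₀ = 10.826. Set K/(1 + A·e^(−rt)) = K/2 → A·e^(−rt) = 1.
e^(−0.26t) = 1/10.826 = 0.0923661, so t = ln(10.826)/0.26 = 2.382/0.26 = 9.1615.

9.16 years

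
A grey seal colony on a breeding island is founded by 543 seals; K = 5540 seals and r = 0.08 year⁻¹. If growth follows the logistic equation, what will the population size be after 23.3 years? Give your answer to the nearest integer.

2283 seals

A = (K − N₀)/N₀ = (5540 − 543)/543 = 9.2026.
N(t) = K/(1 + A·e^(−rt)) = 5540/(1 + 9.2026×e^(−0.08×23.3)).
e^(−1.864) = 0.15505; denominator = 1 + 9.2026×0.15505 = 2.4269.
N = 5540/2.4269 = 2282.78.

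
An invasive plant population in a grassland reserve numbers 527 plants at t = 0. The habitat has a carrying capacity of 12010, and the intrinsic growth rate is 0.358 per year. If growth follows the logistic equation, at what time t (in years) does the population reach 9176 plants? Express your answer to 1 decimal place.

11.9 years

A = (K − N₀)/N₀ = (12010 − 527)/527 = 21.789.
Solve 12010/(1 + 21.789·e^(−0.358t)) = 9176: 1 + 21.789·e^(−0.358t) = 1.3088, so e^(−0.358t) = 0.0141743.
−0.358·t = ln(0.0141743) = -4.2563, so t = 4.2563/0.358 = 11.889.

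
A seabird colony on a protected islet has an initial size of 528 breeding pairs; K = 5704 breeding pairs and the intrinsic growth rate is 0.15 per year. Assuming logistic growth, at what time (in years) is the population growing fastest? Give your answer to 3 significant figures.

15.2 years

Logistic growth is fastest at N = K/2 = 2852.
A = (K − N₀)/N₀ = 9.803. Set K/(1 + A·e^(−rt)) = K/2 → A·e^(−rt) = 1.
e^(−0.15t) = 1/9.803 = 0.102009, so t = ln(9.803)/0.15 = 2.2827/0.15 = 15.218.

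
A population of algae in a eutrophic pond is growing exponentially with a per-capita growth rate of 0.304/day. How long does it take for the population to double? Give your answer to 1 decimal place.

2.3 days

Doubling time t_d = ln(2)/r = 0.6931/0.304 = 2.2801.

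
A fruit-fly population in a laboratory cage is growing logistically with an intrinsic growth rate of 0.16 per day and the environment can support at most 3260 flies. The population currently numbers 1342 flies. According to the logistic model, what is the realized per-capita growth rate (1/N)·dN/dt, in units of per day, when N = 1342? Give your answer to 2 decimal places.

0.09 per day

(1/N)·dN/dt = r(1 − N/K) = 0.16 × (1 − 1342/3260).
= 0.16 × 0.58834 = 0.094135.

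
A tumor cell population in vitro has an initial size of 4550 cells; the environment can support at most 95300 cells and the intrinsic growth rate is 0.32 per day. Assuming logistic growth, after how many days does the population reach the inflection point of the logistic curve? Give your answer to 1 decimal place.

Logistic growth is fastest at N = K/2 = 47650.
A = (K − N₀)/N₀ = 19.945. Set K/(1 + A·e^(−rt)) = K/2 → A·e^(−rt) = 1.
e^(−0.32t) = 1/19.945 = 0.0501377, so t = ln(19.945)/0.32 = 2.993/0.32 = 9.3531.

9.4 days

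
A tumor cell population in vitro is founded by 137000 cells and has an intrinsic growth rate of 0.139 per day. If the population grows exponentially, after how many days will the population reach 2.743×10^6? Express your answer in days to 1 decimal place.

21.6 days

Set N₀·e^(rt) = 2.743×10^6: e^(0.139·t) = 2.743×10^6/137000 = 20.022.
0.139·t = ln(20.022) = 2.9968, so t = 2.9968/0.139 = 21.56.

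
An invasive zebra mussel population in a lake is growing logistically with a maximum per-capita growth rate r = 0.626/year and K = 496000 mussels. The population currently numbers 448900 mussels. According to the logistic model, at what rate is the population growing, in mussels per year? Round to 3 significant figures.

26700 mussels per year

dN/dt = rN(1 − N/K) = 0.626 × 448900 × (1 − 448900/496000).
1 − 448900/496000 = 0.09496; dN/dt = 0.626 × 448900 × 0.09496 = 26685.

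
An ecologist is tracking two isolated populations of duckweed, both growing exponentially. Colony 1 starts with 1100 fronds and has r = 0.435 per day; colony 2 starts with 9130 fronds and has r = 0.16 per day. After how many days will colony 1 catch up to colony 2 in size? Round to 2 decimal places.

Set 1100·e^(0.435t) = 9130·e^(0.16t).
e^((0.435 − 0.16)t) = 9130/1100 → e^(0.275·t) = 8.3.
0.275·t = ln(8.3) = 2.1163, so t = 2.1163/0.275 = 7.6955.

7.70 days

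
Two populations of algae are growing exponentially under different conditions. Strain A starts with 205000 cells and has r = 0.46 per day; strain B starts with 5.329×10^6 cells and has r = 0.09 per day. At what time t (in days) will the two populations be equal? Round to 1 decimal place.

8.8 days

Set 205000·e^(0.46t) = 5.329×10^6·e^(0.09t).
e^((0.46 − 0.09)t) = 5.329×10^6/205000 → e^(0.37·t) = 25.995.
0.37·t = ln(25.995) = 3.2579, so t = 3.2579/0.37 = 8.8052.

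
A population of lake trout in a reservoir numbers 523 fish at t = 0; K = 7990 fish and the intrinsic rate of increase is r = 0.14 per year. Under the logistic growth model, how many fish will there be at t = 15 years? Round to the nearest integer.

2907 fish

A = (K − N₀)/N₀ = (7990 − 523)/523 = 14.277.
N(t) = K/(1 + A·e^(−rt)) = 7990/(1 + 14.277×e^(−0.14×15)).
e^(−2.1) = 0.12246; denominator = 1 + 14.277×0.12246 = 2.7483.
N = 7990/2.7483 = 2907.21.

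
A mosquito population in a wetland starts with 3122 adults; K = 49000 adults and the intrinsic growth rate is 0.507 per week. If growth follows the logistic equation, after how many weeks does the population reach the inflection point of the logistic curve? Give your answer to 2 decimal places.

Logistic growth is fastest at N = K/2 = 24500.
A = (K − N₀)/N₀ = 14.695. Set K/(1 + A·e^(−rt)) = K/2 → A·e^(−rt) = 1.
e^(−0.507t) = 1/14.695 = 0.06805, so t = ln(14.695)/0.507 = 2.6875/0.507 = 5.3008.

5.30 weeks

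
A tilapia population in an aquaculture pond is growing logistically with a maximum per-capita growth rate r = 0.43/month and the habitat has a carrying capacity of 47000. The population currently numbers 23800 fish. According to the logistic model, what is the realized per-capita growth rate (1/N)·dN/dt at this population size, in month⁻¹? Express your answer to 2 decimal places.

0.21 per month

(1/N)·dN/dt = r(1 − N/K) = 0.43 × (1 − 23800/47000).
= 0.43 × 0.49362 = 0.21226.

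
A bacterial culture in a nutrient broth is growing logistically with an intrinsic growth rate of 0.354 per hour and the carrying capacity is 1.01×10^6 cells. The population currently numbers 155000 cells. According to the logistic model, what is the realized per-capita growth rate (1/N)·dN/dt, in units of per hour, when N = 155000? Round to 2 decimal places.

0.30 per hour

(1/N)·dN/dt = r(1 − N/K) = 0.354 × (1 − 155000/1.01×10^6).
= 0.354 × 0.84653 = 0.29967.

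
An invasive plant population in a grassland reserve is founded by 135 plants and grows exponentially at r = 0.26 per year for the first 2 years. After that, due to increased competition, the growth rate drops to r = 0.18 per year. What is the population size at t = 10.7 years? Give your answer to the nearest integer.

Phase 1: N(2) = 135·e^(0.26×2) = 135·e^0.52 = 227.074.
Phase 2 runs for 10.7 − 2 = 8.7 years at r = 0.18.
N(10.7) = 227.074·e^(0.18×8.7) = 227.074·e^1.566 = 1087.11.

1087 plants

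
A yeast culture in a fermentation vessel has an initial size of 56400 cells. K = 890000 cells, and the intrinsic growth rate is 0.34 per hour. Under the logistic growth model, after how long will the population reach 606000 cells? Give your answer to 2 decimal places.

10.15 hours

A = (K − N₀)/N₀ = (890000 − 56400)/56400 = 14.78.
Solve 890000/(1 + 14.78·e^(−0.34t)) = 606000: 1 + 14.78·e^(−0.34t) = 1.4686, so e^(−0.34t) = 0.0317079.
−0.34·t = ln(0.0317079) = -3.4512, so t = 3.4512/0.34 = 10.151.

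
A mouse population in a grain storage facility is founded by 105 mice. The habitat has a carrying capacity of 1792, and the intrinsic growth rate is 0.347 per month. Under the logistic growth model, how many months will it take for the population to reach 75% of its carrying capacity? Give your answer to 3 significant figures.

A = (K − N₀)/N₀ = (1792 − 105)/105 = 16.067.
Solve 1792/(1 + 16.067·e^(−0.347t)) = 1344: 1 + 16.067·e^(−0.347t) = 1.3333, so e^(−0.347t) = 0.0207469.
−0.347·t = ln(0.0207469) = -3.8754, so t = 3.8754/0.347 = 11.168.

11.2 months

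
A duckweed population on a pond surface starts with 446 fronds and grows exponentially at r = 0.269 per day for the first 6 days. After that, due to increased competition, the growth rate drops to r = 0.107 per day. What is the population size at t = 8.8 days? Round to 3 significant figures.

3020 fronds

Phase 1: N(6) = 446·e^(0.269×6) = 446·e^1.614 = 2240.2.
Phase 2 runs for 8.8 − 6 = 2.8 days at r = 0.107.
N(8.8) = 2240.2·e^(0.107×2.8) = 2240.2·e^0.2996 = 3022.74.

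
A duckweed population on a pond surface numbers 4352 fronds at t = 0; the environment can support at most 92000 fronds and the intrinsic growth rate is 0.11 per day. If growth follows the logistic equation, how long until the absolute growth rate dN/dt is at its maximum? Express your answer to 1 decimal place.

Logistic growth is fastest at N = K/2 = 46000.
A = (K − N₀)/N₀ = 20.14. Set K/(1 + A·e^(−rt)) = K/2 → A·e^(−rt) = 1.
e^(−0.11t) = 1/20.14 = 0.0496532, so t = ln(20.14)/0.11 = 3.0027/0.11 = 27.297.

27.3 days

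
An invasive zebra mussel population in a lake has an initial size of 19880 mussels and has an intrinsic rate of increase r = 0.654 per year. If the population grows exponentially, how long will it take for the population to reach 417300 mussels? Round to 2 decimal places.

Set N₀·e^(rt) = 417300: e^(0.654·t) = 417300/19880 = 20.991.
0.654·t = ln(20.991) = 3.0441, so t = 3.0441/0.654 = 4.6546.

4.65 years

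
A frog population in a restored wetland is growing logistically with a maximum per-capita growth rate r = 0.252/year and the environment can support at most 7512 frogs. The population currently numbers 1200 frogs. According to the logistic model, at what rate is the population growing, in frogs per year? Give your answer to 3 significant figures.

254 frogs per year

dN/dt = rN(1 − N/K) = 0.252 × 1200 × (1 − 1200/7512).
1 − 1200/7512 = 0.84026; dN/dt = 0.252 × 1200 × 0.84026 = 254.09.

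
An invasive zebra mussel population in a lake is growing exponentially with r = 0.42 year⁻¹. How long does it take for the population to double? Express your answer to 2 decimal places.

Doubling time t_d = ln(2)/r = 0.6931/0.42 = 1.6504.

1.65 years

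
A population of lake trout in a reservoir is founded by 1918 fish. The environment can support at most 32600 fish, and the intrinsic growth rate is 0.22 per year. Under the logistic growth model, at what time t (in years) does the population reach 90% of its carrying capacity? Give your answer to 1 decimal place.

22.6 years

A = (K − N₀)/N₀ = (32600 − 1918)/1918 = 15.997.
Solve 32600/(1 + 15.997·e^(−0.22t)) = 29340: 1 + 15.997·e^(−0.22t) = 1.1111, so e^(−0.22t) = 0.0069458.
−0.22·t = ln(0.0069458) = -4.9696, so t = 4.9696/0.22 = 22.589.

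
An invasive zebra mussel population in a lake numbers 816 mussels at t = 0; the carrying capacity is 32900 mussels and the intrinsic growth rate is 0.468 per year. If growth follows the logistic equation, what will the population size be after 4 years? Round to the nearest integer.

A = (K − N₀)/N₀ = (32900 − 816)/816 = 39.319.
N(t) = K/(1 + A·e^(−rt)) = 32900/(1 + 39.319×e^(−0.468×4)).
e^(−1.872) = 0.15382; denominator = 1 + 39.319×0.15382 = 7.0478.
N = 32900/7.0478 = 4668.11.

4668 mussels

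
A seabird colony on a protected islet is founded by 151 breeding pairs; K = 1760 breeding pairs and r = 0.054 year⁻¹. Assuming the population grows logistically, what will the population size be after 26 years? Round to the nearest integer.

A = (K − N₀)/N₀ = (1760 − 151)/151 = 10.656.
N(t) = K/(1 + A·e^(−rt)) = 1760/(1 + 10.656×e^(−0.054×26)).
e^(−1.404) = 0.24561; denominator = 1 + 10.656×0.24561 = 3.6172.
N = 1760/3.6172 = 486.57.

487 breeding pairs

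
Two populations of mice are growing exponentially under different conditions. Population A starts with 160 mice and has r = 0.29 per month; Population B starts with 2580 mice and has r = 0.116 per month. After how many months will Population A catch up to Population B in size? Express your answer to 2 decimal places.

15.98 months

Set 160·e^(0.29t) = 2580·e^(0.116t).
e^((0.29 − 0.116)t) = 2580/160 → e^(0.174·t) = 16.125.
0.174·t = ln(16.125) = 2.7804, so t = 2.7804/0.174 = 15.979.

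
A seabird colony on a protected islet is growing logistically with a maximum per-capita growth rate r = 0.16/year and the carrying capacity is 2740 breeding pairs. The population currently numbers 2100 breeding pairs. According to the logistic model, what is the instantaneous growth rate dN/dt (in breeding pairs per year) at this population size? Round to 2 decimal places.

dN/dt = rN(1 − N/K) = 0.16 × 2100 × (1 − 2100/2740).
1 − 2100/2740 = 0.23358; dN/dt = 0.16 × 2100 × 0.23358 = 78.482.

78.48 breeding pairs per year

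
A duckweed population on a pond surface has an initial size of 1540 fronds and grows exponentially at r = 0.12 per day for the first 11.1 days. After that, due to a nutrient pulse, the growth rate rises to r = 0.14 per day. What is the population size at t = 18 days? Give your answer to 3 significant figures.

15300 fronds

Phase 1: N(11.1) = 1540·e^(0.12×11.1) = 1540·e^1.332 = 5834.46.
Phase 2 runs for 18 − 11.1 = 6.9 days at r = 0.14.
N(18) = 5834.46·e^(0.14×6.9) = 5834.46·e^0.966 = 15329.6.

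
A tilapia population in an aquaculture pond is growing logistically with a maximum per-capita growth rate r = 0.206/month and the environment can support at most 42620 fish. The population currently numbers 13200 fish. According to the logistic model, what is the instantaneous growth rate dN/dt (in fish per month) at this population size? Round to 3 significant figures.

dN/dt = rN(1 − N/K) = 0.206 × 13200 × (1 − 13200/42620).
1 − 13200/42620 = 0.69029; dN/dt = 0.206 × 13200 × 0.69029 = 1877.

1880 fish per month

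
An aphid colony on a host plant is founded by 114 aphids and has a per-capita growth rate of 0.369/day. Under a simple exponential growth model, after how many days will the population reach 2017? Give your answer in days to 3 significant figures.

Set N₀·e^(rt) = 2017: e^(0.369·t) = 2017/114 = 17.693.
0.369·t = ln(17.693) = 2.8732, so t = 2.8732/0.369 = 7.7864.

7.79 days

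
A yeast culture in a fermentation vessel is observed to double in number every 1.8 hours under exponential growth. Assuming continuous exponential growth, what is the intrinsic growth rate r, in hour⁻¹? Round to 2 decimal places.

r = ln(2)/t_d = 0.6931/1.8 = 0.38508.

0.39 per hour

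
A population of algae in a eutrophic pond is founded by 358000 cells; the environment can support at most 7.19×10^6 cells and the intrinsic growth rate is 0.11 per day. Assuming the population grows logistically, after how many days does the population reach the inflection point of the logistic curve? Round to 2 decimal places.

Logistic growth is fastest at N = K/2 = 3.595×10^6.
A = (K − N₀)/N₀ = 19.084. Set K/(1 + A·e^(−rt)) = K/2 → A·e^(−rt) = 1.
e^(−0.11t) = 1/19.084 = 0.0524005, so t = ln(19.084)/0.11 = 2.9488/0.11 = 26.808.

26.81 days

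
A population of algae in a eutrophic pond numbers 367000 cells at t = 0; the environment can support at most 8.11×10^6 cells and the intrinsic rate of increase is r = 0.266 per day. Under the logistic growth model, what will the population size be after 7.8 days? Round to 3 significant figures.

A = (K − N₀)/N₀ = (8.11×10^6 − 367000)/367000 = 21.098.
N(t) = K/(1 + A·e^(−rt)) = 8.11×10^6/(1 + 21.098×e^(−0.266×7.8)).
e^(−2.075) = 0.12558; denominator = 1 + 21.098×0.12558 = 3.6495.
N = 8.11×10^6/3.6495 = 2.222203×10^6.

2220000 cells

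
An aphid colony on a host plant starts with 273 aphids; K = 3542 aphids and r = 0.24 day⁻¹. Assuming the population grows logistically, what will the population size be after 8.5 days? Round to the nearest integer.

1385 aphids

A = (K − N₀)/N₀ = (3542 − 273)/273 = 11.974.
N(t) = K/(1 + A·e^(−rt)) = 3542/(1 + 11.974×e^(−0.24×8.5)).
e^(−2.04) = 0.13003; denominator = 1 + 11.974×0.13003 = 2.557.
N = 3542/2.557 = 1385.21.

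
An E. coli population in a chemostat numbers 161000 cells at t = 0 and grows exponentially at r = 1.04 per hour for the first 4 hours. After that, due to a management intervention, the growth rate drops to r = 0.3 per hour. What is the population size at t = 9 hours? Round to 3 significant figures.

Phase 1: N(4) = 161000·e^(1.04×4) = 161000·e^4.16 = 1.031552×10^7.
Phase 2 runs for 9 − 4 = 5 hours at r = 0.3.
N(9) = 1.031552×10^7·e^(0.3×5) = 1.031552×10^7·e^1.5 = 4.623093×10^7.

46200000 cells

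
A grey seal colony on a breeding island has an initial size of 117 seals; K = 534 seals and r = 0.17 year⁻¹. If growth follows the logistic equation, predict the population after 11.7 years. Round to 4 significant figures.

A = (K − N₀)/N₀ = (534 − 117)/117 = 3.5641.
N(t) = K/(1 + A·e^(−rt)) = 534/(1 + 3.5641×e^(−0.17×11.7)).
e^(−1.989) = 0.13683; denominator = 1 + 3.5641×0.13683 = 1.4877.
N = 534/1.4877 = 358.947.

358.9 seals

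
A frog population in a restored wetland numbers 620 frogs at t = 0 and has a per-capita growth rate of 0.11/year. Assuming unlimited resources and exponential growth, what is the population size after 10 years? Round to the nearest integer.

N(t) = N₀·e^(rt) = 620 × e^(0.11×10) = 620 × e^1.1.
e^1.1 ≈ 3.0042, so N ≈ 620 × 3.0042 = 1862.58.

1863 frogs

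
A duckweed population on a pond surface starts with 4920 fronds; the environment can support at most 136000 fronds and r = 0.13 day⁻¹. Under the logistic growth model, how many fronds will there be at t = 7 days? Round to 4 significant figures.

11600 fronds

A = (K − N₀)/N₀ = (136000 − 4920)/4920 = 26.642.
N(t) = K/(1 + A·e^(−rt)) = 136000/(1 + 26.642×e^(−0.13×7)).
e^(−0.91) = 0.40252; denominator = 1 + 26.642×0.40252 = 11.724.
N = 136000/11.724 = 11600.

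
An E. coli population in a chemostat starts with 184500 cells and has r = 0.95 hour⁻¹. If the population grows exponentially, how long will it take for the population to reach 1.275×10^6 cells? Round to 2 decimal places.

2.03 hours

Set N₀·e^(rt) = 1.275×10^6: e^(0.95·t) = 1.275×10^6/184500 = 6.9106.
0.95·t = ln(6.9106) = 1.9331, so t = 1.9331/0.95 = 2.0348.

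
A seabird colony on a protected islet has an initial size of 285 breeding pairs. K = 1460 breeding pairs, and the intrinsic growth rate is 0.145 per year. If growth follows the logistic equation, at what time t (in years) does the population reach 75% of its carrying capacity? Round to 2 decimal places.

17.35 years

A = (K − N₀)/N₀ = (1460 − 285)/285 = 4.1228.
Solve 1460/(1 + 4.1228·e^(−0.145t)) = 1095: 1 + 4.1228·e^(−0.145t) = 1.3333, so e^(−0.145t) = 0.0808511.
−0.145·t = ln(0.0808511) = -2.5151, so t = 2.5151/0.145 = 17.346.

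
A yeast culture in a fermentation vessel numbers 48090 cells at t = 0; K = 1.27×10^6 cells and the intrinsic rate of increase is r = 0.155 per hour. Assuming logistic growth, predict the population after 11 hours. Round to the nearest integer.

226034 cells

A = (K − N₀)/N₀ = (1.27×10^6 − 48090)/48090 = 25.409.
N(t) = K/(1 + A·e^(−rt)) = 1.27×10^6/(1 + 25.409×e^(−0.155×11)).
e^(−1.705) = 0.18177; denominator = 1 + 25.409×0.18177 = 5.6186.
N = 1.27×10^6/5.6186 = 226034.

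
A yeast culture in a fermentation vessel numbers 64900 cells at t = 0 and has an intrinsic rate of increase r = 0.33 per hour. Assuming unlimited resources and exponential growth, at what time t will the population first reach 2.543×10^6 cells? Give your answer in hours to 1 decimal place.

11.1 hours

Set N₀·e^(rt) = 2.543×10^6: e^(0.33·t) = 2.543×10^6/64900 = 39.183.
0.33·t = ln(39.183) = 3.6683, so t = 3.6683/0.33 = 11.116.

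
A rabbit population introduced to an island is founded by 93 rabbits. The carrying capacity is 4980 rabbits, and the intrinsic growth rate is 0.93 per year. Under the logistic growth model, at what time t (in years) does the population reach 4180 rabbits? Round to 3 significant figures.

A = (K − N₀)/N₀ = (4980 − 93)/93 = 52.548.
Solve 4980/(1 + 52.548·e^(−0.93t)) = 4180: 1 + 52.548·e^(−0.93t) = 1.1914, so e^(−0.93t) = 0.00364212.
−0.93·t = ln(0.00364212) = -5.6152, so t = 5.6152/0.93 = 6.0378.

6.04 years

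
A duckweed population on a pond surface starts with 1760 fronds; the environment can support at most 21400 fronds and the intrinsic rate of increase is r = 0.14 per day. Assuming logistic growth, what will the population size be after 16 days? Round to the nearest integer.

A = (K − N₀)/N₀ = (21400 − 1760)/1760 = 11.159.
N(t) = K/(1 + A·e^(−rt)) = 21400/(1 + 11.159×e^(−0.14×16)).
e^(−2.24) = 0.10646; denominator = 1 + 11.159×0.10646 = 2.188.
N = 21400/2.188 = 9780.71.

9781 fronds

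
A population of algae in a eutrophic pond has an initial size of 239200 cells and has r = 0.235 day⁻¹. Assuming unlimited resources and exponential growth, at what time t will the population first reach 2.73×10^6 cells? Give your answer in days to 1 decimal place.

10.4 days

Set N₀·e^(rt) = 2.73×10^6: e^(0.235·t) = 2.73×10^6/239200 = 11.413.
0.235·t = ln(11.413) = 2.4348, so t = 2.4348/0.235 = 10.361.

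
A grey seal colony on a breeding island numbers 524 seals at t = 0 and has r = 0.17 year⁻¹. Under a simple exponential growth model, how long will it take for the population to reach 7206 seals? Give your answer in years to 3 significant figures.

Set N₀·e^(rt) = 7206: e^(0.17·t) = 7206/524 = 13.752.
0.17·t = ln(13.752) = 2.6212, so t = 2.6212/0.17 = 15.419.

15.4 years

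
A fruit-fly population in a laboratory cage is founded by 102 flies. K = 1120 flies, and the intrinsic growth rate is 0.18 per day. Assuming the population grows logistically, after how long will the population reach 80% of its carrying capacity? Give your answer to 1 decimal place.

A = (K − N₀)/N₀ = (1120 − 102)/102 = 9.9804.
Solve 1120/(1 + 9.9804·e^(−0.18t)) = 896: 1 + 9.9804·e^(−0.18t) = 1.25, so e^(−0.18t) = 0.0250491.
−0.18·t = ln(0.0250491) = -3.6869, so t = 3.6869/0.18 = 20.483.

20.5 days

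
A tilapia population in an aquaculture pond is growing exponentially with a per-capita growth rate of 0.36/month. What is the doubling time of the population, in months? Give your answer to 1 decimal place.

Doubling time t_d = ln(2)/r = 0.6931/0.36 = 1.9254.

1.9 months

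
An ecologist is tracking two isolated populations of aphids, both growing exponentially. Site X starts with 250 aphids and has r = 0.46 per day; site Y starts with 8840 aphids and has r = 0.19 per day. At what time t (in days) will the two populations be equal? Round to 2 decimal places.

13.21 days

Set 250·e^(0.46t) = 8840·e^(0.19t).
e^((0.46 − 0.19)t) = 8840/250 → e^(0.27·t) = 35.36.
0.27·t = ln(35.36) = 3.5656, so t = 3.5656/0.27 = 13.206.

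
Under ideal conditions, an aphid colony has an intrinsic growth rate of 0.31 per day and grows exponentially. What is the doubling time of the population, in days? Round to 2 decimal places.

2.24 days

Doubling time t_d = ln(2)/r = 0.6931/0.31 = 2.236.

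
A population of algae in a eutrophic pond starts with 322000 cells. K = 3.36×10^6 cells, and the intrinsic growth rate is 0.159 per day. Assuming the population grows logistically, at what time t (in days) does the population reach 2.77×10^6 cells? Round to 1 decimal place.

A = (K − N₀)/N₀ = (3.36×10^6 − 322000)/322000 = 9.4348.
Solve 3.36×10^6/(1 + 9.4348·e^(−0.159t)) = 2.77×10^6: 1 + 9.4348·e^(−0.159t) = 1.213, so e^(−0.159t) = 0.0225757.
−0.159·t = ln(0.0225757) = -3.7909, so t = 3.7909/0.159 = 23.842.

23.8 days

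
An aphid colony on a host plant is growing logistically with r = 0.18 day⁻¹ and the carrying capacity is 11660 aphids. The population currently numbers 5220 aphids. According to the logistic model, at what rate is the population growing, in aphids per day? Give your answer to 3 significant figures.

519 aphids per day

dN/dt = rN(1 − N/K) = 0.18 × 5220 × (1 − 5220/11660).
1 − 5220/11660 = 0.55232; dN/dt = 0.18 × 5220 × 0.55232 = 518.96.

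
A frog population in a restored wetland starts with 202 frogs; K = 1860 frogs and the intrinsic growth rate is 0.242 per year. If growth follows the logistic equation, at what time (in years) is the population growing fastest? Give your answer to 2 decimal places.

Logistic growth is fastest at N = K/2 = 930.
A = (K − N₀)/N₀ = 8.2079. Set K/(1 + A·e^(−rt)) = K/2 → A·e^(−rt) = 1.
e^(−0.242t) = 1/8.2079 = 0.121834, so t = ln(8.2079)/0.242 = 2.1051/0.242 = 8.6988.

8.70 years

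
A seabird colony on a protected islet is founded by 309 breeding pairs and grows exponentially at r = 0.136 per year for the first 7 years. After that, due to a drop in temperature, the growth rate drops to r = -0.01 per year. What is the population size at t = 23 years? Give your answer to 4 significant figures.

682.2 breeding pairs

Phase 1: N(7) = 309·e^(0.136×7) = 309·e^0.952 = 800.584.
Phase 2 runs for 23 − 7 = 16 years at r = -0.01.
N(23) = 800.584·e^(-0.01×16) = 800.584·e^-0.16 = 682.213.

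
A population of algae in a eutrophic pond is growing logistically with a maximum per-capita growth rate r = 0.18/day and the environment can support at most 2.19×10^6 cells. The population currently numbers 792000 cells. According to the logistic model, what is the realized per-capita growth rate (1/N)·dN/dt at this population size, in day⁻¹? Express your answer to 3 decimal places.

0.115 per day

(1/N)·dN/dt = r(1 − N/K) = 0.18 × (1 − 792000/2.19×10^6).
= 0.18 × 0.63836 = 0.1149.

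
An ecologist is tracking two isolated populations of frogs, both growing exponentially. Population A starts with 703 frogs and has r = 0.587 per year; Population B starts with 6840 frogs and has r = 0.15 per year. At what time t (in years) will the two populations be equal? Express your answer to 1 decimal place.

Set 703·e^(0.587t) = 6840·e^(0.15t).
e^((0.587 − 0.15)t) = 6840/703 → e^(0.437·t) = 9.7297.
0.437·t = ln(9.7297) = 2.2752, so t = 2.2752/0.437 = 5.2064.

5.2 years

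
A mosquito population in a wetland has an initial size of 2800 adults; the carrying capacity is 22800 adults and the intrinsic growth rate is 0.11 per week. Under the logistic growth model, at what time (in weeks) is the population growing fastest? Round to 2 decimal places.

Logistic growth is fastest at N = K/2 = 11400.
A = (K − N₀)/N₀ = 7.1429. Set K/(1 + A·e^(−rt)) = K/2 → A·e^(−rt) = 1.
e^(−0.11t) = 1/7.1429 = 0.14, so t = ln(7.1429)/0.11 = 1.9661/0.11 = 17.874.

17.87 weeks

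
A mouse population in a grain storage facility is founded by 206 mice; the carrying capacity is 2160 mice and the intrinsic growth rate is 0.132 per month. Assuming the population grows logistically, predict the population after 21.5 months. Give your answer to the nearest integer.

1389 mice

A = (K − N₀)/N₀ = (2160 − 206)/206 = 9.4854.
N(t) = K/(1 + A·e^(−rt)) = 2160/(1 + 9.4854×e^(−0.132×21.5)).
e^(−2.838) = 0.058543; denominator = 1 + 9.4854×0.058543 = 1.5553.
N = 2160/1.5553 = 1388.8.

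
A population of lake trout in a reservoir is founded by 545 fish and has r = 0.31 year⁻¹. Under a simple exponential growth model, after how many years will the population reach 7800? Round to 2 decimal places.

8.58 years

Set N₀·e^(rt) = 7800: e^(0.31·t) = 7800/545 = 14.312.
0.31·t = ln(14.312) = 2.6611, so t = 2.6611/0.31 = 8.5842.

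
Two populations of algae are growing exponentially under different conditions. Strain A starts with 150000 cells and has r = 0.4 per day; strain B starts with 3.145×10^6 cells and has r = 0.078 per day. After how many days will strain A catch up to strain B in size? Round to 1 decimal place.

9.5 days

Set 150000·e^(0.4t) = 3.145×10^6·e^(0.078t).
e^((0.4 − 0.078)t) = 3.145×10^6/150000 → e^(0.322·t) = 20.967.
0.322·t = ln(20.967) = 3.0429, so t = 3.0429/0.322 = 9.4501.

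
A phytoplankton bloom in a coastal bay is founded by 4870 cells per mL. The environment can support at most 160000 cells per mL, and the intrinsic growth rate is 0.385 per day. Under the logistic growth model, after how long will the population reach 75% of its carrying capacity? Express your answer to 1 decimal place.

A = (K − N₀)/N₀ = (160000 − 4870)/4870 = 31.854.
Solve 160000/(1 + 31.854·e^(−0.385t)) = 120000: 1 + 31.854·e^(−0.385t) = 1.3333, so e^(−0.385t) = 0.0104643.
−0.385·t = ln(0.0104643) = -4.5598, so t = 4.5598/0.385 = 11.844.

11.8 days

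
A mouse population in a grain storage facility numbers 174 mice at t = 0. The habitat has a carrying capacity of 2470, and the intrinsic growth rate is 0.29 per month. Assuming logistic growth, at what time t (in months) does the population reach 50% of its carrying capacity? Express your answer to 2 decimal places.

8.90 months

A = (K − N₀)/N₀ = (2470 − 174)/174 = 13.195.
Solve 2470/(1 + 13.195·e^(−0.29t)) = 1235: 1 + 13.195·e^(−0.29t) = 2, so e^(−0.29t) = 0.075784.
−0.29·t = ln(0.075784) = -2.5799, so t = 2.5799/0.29 = 8.8961.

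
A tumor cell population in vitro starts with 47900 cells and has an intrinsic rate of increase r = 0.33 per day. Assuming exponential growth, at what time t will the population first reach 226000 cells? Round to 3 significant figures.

Set N₀·e^(rt) = 226000: e^(0.33·t) = 226000/47900 = 4.7182.
0.33·t = ln(4.7182) = 1.5514, so t = 1.5514/0.33 = 4.7013.

4.70 days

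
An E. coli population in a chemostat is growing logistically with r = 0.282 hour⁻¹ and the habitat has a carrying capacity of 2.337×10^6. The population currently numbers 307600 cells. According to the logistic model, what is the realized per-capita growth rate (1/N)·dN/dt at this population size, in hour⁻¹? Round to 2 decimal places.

0.24 per hour

(1/N)·dN/dt = r(1 − N/K) = 0.282 × (1 − 307600/2.337×10^6).
= 0.282 × 0.86838 = 0.24488.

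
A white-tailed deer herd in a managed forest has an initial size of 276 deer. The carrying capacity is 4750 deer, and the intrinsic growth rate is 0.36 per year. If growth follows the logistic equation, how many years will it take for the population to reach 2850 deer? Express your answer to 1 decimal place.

8.9 years

A = (K − N₀)/N₀ = (4750 − 276)/276 = 16.21.
Solve 4750/(1 + 16.21·e^(−0.36t)) = 2850: 1 + 16.21·e^(−0.36t) = 1.6667, so e^(−0.36t) = 0.0411265.
−0.36·t = ln(0.0411265) = -3.1911, so t = 3.1911/0.36 = 8.8642.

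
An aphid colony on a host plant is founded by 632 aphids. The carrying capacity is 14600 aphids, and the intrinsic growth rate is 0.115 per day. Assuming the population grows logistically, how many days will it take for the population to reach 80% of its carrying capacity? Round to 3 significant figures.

39.0 days

A = (K − N₀)/N₀ = (14600 − 632)/632 = 22.101.
Solve 14600/(1 + 22.101·e^(−0.115t)) = 11680: 1 + 22.101·e^(−0.115t) = 1.25, so e^(−0.115t) = 0.0113116.
−0.115·t = ln(0.0113116) = -4.4819, so t = 4.4819/0.115 = 38.973.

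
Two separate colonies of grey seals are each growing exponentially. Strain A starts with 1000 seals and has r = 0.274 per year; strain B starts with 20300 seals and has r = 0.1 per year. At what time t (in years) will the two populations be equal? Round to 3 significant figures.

17.3 years

Set 1000·e^(0.274t) = 20300·e^(0.1t).
e^((0.274 − 0.1)t) = 20300/1000 → e^(0.174·t) = 20.3.
0.174·t = ln(20.3) = 3.0106, so t = 3.0106/0.174 = 17.302.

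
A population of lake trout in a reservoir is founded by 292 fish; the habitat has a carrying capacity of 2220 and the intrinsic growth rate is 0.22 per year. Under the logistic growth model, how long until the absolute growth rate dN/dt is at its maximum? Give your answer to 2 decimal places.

Logistic growth is fastest at N = K/2 = 1110.
A = (K − N₀)/N₀ = 6.6027. Set K/(1 + A·e^(−rt)) = K/2 → A·e^(−rt) = 1.
e^(−0.22t) = 1/6.6027 = 0.151452, so t = ln(6.6027)/0.22 = 1.8875/0.22 = 8.5795.

8.58 years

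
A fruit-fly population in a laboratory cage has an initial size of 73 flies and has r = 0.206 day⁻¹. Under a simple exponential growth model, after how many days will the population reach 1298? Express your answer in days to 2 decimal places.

13.97 days

Set N₀·e^(rt) = 1298: e^(0.206·t) = 1298/73 = 17.781.
0.206·t = ln(17.781) = 2.8781, so t = 2.8781/0.206 = 13.971.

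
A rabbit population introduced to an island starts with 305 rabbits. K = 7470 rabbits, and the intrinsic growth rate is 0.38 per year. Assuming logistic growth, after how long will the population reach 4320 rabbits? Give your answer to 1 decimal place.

9.1 years

A = (K − N₀)/N₀ = (7470 − 305)/305 = 23.492.
Solve 7470/(1 + 23.492·e^(−0.38t)) = 4320: 1 + 23.492·e^(−0.38t) = 1.7292, so e^(−0.38t) = 0.0310392.
−0.38·t = ln(0.0310392) = -3.4725, so t = 3.4725/0.38 = 9.1382.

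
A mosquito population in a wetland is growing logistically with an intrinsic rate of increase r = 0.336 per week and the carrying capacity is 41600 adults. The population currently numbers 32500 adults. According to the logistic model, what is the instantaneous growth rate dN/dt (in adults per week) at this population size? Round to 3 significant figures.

2390 adults per week

dN/dt = rN(1 − N/K) = 0.336 × 32500 × (1 − 32500/41600).
1 − 32500/41600 = 0.21875; dN/dt = 0.336 × 32500 × 0.21875 = 2388.8.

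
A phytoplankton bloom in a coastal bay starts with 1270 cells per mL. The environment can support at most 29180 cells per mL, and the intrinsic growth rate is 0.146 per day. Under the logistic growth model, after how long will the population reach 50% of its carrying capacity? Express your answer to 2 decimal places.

21.16 days

A = (K − N₀)/N₀ = (29180 − 1270)/1270 = 21.976.
Solve 29180/(1 + 21.976·e^(−0.146t)) = 14590: 1 + 21.976·e^(−0.146t) = 2, so e^(−0.146t) = 0.0455034.
−0.146·t = ln(0.0455034) = -3.09, so t = 3.09/0.146 = 21.164.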